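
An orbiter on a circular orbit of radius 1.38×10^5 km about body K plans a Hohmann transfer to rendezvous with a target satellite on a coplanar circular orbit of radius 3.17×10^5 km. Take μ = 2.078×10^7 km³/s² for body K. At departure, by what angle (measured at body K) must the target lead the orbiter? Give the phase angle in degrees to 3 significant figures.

Transfer-ellipse semi-major axis a_t = (r₁ + r₂)/2 = (1.380×10^5 + 3.170×10^5)/2 = 2.275×10^5 km.
Transfer time t = π√(a_t³/μ) = 74780 s.
Target angular speed ω₂ = √(μ/r₂³) = 2.554×10^-5 rad/s.
Angle swept by the target during transfer: ω₂·t = 1.910 rad = 109.4°.
The orbiter traverses 180° on the transfer ellipse, so the target must lead by 180° − 109.4° = 70.6°.

φ = 70.6°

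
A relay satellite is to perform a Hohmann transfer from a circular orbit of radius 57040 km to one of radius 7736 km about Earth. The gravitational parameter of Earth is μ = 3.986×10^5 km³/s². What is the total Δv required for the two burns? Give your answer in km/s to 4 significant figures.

Semi-major axis of the transfer orbit: a_t = (57040 + 7736)/2 = 32388 km.
At r₁ the circular-orbit speed is v₁ = √(μ/r₁) = 2.643497 km/s.
Transfer-orbit speed at r₁ (v² = μ(2/r − 1/a)): v_a = √[μ(2/r₁ − 1/a_t)] = 1.291948 km/s.
First burn Δv₁ = |v_a − v₁| = 1.3515 km/s.
Circular speed at r₂: v₂ = √(μ/r₂) = 7.1781 km/s.
Transfer-orbit speed at r₂: v_p = √[μ(2/r₂ − 1/a_t)] = 9.5259 km/s.
Second burn Δv₂ = |v₂ − v_p| = 2.3478 km/s.
Δv = Δv₁ + Δv₂ = 1.3515 + 2.3478 = 3.699 km/s.

Δv = 3.699 km/s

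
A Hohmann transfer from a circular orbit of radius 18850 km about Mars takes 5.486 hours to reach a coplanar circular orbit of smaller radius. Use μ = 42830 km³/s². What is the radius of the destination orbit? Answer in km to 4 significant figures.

Transfer time t = 5.486 hours = 19749.6 s, and t = π√(a_t³/μ).
So a_t = (μ t²/π²)^(1/3) = (42830 × (19749.6)² / π²)^(1/3) = 11917.6 km.
Since a_t = (r₁ + r₂)/2, r₂ = 2a_t − r₁ = 2×11917.6 − 18850 = 4985.2 km.

r₂ = 4985 km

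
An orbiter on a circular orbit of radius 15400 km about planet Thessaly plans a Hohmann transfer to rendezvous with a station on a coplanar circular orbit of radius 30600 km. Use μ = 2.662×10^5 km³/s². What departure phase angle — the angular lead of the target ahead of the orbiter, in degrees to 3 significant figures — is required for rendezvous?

φ = 62.7°

Semi-major axis of the transfer orbit: a_t = (15400 + 30600)/2 = 23000 km.
The half-period of the transfer ellipse is t = π√(a_t³/μ) = 21240 s.
The target's mean motion on its circular orbit is ω₂ = √(μ/r₂³) = 9.639×10^-5 rad/s.
Angle swept by the target during transfer: ω₂·t = 2.047 rad = 117.3°.
Arrival is 180° from departure on the ellipse, so φ = 180° − 117.3° = 62.7°.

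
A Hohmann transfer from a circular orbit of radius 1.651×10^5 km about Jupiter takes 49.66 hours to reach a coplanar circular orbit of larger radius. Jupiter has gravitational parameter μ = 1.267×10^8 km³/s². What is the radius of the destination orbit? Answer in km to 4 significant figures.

r₂ = 1.321×10^6 km

Transfer time t = 49.66 hours = 1.78776×10^5 s, and t = π√(a_t³/μ).
So a_t = (μ t²/π²)^(1/3) = (1.267×10^8 × (1.78776×10^5)² / π²)^(1/3) = 7.4307×10^5 km.
Since a_t = (r₁ + r₂)/2, r₂ = 2a_t − r₁ = 2×7.4307×10^5 − 1.651×10^5 = 1.32104×10^6 km.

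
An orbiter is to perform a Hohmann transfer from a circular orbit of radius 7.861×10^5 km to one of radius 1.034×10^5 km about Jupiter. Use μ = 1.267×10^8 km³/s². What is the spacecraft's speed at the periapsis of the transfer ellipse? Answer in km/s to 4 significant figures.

v = 46.54 km/s

Transfer-ellipse semi-major axis a_t = (r₁ + r₂)/2 = (7.861×10^5 + 1.034×10^5)/2 = 4.4475×10^5 km.
The periapsis of the transfer ellipse is at r = 1.034×10^5 km.
From the vis-viva equation, v = √[μ(2/r − 1/a_t)] = 46.54 km/s.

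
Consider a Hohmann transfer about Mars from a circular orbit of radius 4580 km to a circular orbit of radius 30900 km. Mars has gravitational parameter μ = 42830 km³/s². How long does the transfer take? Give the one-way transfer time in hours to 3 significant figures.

t = 9.96 hours

Semi-major axis of the transfer orbit: a_t = (4580 + 30900)/2 = 17740 km.
Transfer time t = π√(a_t³/μ) = π√((17740)³ / 42830) = 35870 s.
Converting: 35870 s ÷ 3600 s/hour = 9.96 hours.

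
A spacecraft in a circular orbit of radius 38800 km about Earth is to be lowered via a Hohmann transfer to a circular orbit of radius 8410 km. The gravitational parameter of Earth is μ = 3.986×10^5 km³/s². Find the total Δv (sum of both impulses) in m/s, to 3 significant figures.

Δv = 3230 m/s

Semi-major axis of the transfer orbit: a_t = (38800 + 8410)/2 = 23605 km.
Circular speed at r₁: v₁ = √(μ/r₁) = √(3.986×10^5/38800) = 3.205 km/s.
Transfer-orbit speed at r₁ (vis-viva): v_a = √[μ(2/r₁ − 1/a_t)] = 1.913 km/s.
First burn Δv₁ = |v_a − v₁| = 1.292 km/s.
At r₂, v₂ = √(μ/r₂) = 6.884 km/s.
Transfer-orbit speed at r₂: v_p = √[μ(2/r₂ − 1/a_t)] = 8.826 km/s.
Second burn Δv₂ = |v₂ − v_p| = 1.942 km/s.
Total Δv = Δv₁ + Δv₂ = 3.234 km/s.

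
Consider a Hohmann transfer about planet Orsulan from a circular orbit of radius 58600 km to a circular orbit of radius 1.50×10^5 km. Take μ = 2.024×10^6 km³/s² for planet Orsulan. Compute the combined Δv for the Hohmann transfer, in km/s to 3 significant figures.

Δv = 2.09 km/s

Semi-major axis of the transfer orbit: a_t = (58600 + 1.500×10^5)/2 = 1.043×10^5 km.
Circular speed at r₁: v₁ = √(μ/r₁) = √(2.024×10^6/58600) = 5.877 km/s.
Transfer-orbit speed at r₁ (v² = μ(2/r − 1/a)): v_p = √[μ(2/r₁ − 1/a_t)] = 7.048 km/s.
First burn Δv₁ = |v_p − v₁| = 1.171 km/s.
Circular speed at r₂: v₂ = √(μ/r₂) = 3.6733 km/s.
Transfer-orbit speed at r₂: v_a = √[μ(2/r₂ − 1/a_t)] = 2.7534 km/s.
Second burn Δv₂ = |v₂ − v_a| = 0.9199 km/s.
Total Δv = Δv₁ + Δv₂ = 2.091 km/s.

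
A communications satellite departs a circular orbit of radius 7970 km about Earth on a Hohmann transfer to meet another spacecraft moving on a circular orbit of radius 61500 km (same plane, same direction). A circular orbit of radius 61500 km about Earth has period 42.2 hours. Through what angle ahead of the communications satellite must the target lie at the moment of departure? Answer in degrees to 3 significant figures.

From Kepler's third law T² = 4π²r³/μ at r = 61500 km, T = 42.2 hours = 42.2 × 3600 s = 1.5192×10^5 s: μ = 4π²r³/T² = 3.97883×10^5 km³/s².
The Hohmann ellipse has a_t = (r₁ + r₂)/2 = 34735 km.
The half-period of the transfer ellipse is t = π√(a_t³/μ) = 32242 s.
Target angular speed ω₂ = √(μ/r₂³) = 4.1359×10^-5 rad/s.
Angle swept by the target during transfer: ω₂·t = 1.3335 rad = 76.40°.
Arrival is 180° from departure on the ellipse, so φ = 180° − 76.40° = 104°.

φ = 104°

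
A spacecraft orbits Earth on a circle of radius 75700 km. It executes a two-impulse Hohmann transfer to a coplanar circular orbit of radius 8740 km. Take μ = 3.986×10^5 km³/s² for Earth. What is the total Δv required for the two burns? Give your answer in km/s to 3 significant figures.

Transfer-ellipse semi-major axis a_t = (r₁ + r₂)/2 = (75700 + 8740)/2 = 42220 km.
At r₁ the circular-orbit speed is v₁ = √(μ/r₁) = 2.29467 km/s.
On the transfer ellipse at r₁, v² = μ(2/r − 1/a) gives v_a = √[μ(2/r₁ − 1/a_t)] = 1.04404 km/s.
First burn Δv₁ = |v_a − v₁| = 1.2506 km/s.
At r₂, v₂ = √(μ/r₂) = 6.7533 km/s.
Transfer-orbit speed at r₂: v_p = √[μ(2/r₂ − 1/a_t)] = 9.0428 km/s.
Second burn Δv₂ = |v₂ − v_p| = 2.2895 km/s.
Δv = Δv₁ + Δv₂ = 1.2506 + 2.2895 = 3.540 km/s.

Δv = 3.54 km/s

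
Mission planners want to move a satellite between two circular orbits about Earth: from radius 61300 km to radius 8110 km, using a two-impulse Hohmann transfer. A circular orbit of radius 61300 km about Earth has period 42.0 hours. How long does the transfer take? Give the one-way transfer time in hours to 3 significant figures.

t = 8.95 hours

From Kepler's third law T² = 4π²r³/μ at r = 61300 km, T = 42.0 hours = 42.0 × 3600 s = 1.512×10^5 s: μ = 4π²r³/T² = 3.97775×10^5 km³/s².
Semi-major axis of the transfer orbit: a_t = (61300 + 8110)/2 = 34705 km.
By Kepler's third law the transfer-orbit period is T = 2π√(a_t³/μ), so t = T/2 = 32205 s.
Converting: 32205 s ÷ 3600 s/hour = 8.95 hours.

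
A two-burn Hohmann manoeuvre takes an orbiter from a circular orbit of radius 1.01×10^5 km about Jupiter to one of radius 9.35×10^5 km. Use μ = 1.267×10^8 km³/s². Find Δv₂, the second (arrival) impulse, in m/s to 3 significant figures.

Transfer-ellipse semi-major axis a_t = (r₁ + r₂)/2 = (1.010×10^5 + 9.350×10^5)/2 = 5.180×10^5 km.
On the circular orbit at r = 9.350×10^5 km, v_c = √(μ/r) = 11.641 km/s.
Vis-viva on the transfer ellipse at r = 9.350×10^5 km gives v_t = √[μ(2/r − 1/a_t)] = 5.1402 km/s.
Δv₂ = |v_t − v_c| = |5.1402 − 11.641| = 6.501 km/s.

Δv₂ = 6500 m/s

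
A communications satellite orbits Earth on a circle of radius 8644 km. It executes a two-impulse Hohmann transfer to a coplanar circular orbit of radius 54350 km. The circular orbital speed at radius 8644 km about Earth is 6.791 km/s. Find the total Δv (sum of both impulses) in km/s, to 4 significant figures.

From the circular-orbit relation v² = μ/r at r = 8644 km: μ = v²r = (6.791)² × 8644 = 3.98641×10^5 km³/s².
Transfer-ellipse semi-major axis a_t = (r₁ + r₂)/2 = (8644 + 54350)/2 = 31497 km.
Circular speed at r₁: v₁ = √(μ/r₁) = √(3.98641×10^5/8644) = 6.791 km/s.
On the transfer ellipse at r₁, vis-viva gives v_p = √[μ(2/r₁ − 1/a_t)] = 8.921 km/s.
First burn Δv₁ = |v_p − v₁| = 2.130 km/s.
Circular speed at r₂: v₂ = √(μ/r₂) = 2.708 km/s.
Transfer-orbit speed at r₂: v_a = √[μ(2/r₂ − 1/a_t)] = 1.419 km/s.
Second burn Δv₂ = |v₂ − v_a| = 1.289 km/s.
Total Δv = Δv₁ + Δv₂ = 3.419 km/s.

Δv = 3.419 km/s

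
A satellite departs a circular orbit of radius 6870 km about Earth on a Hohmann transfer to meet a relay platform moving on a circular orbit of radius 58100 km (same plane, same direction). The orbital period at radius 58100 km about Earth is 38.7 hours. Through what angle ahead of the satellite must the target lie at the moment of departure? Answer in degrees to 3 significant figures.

From Kepler's third law T² = 4π²r³/μ at r = 58100 km, T = 38.7 hours = 38.7 × 3600 s = 1.3932×10^5 s: μ = 4π²r³/T² = 3.98897×10^5 km³/s².
Transfer-ellipse semi-major axis a_t = (r₁ + r₂)/2 = (6870 + 58100)/2 = 32485 km.
Transfer time t = π√(a_t³/μ) = 29123.5 s.
Target angular speed ω₂ = √(μ/r₂³) = 4.50989×10^-5 rad/s.
Angle swept by the target during transfer: ω₂·t = 1.3134 rad = 75.25°.
Arrival is 180° from departure on the ellipse, so φ = 180° − 75.25° = 105°.

φ = 105°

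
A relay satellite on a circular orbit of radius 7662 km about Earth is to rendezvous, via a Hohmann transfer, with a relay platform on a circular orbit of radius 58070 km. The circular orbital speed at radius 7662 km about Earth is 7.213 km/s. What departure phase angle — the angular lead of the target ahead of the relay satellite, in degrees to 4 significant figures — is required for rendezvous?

φ = 103.4°

From the circular-orbit relation v² = μ/r at r = 7662 km: μ = v²r = (7.213)² × 7662 = 3.98634×10^5 km³/s².
The Hohmann ellipse has a_t = (r₁ + r₂)/2 = 32866 km.
Transfer time t = π√(a_t³/μ) = 29647 s.
Target angular speed ω₂ = √(μ/r₂³) = 4.5119×10^-5 rad/s.
Angle swept by the target during transfer: ω₂·t = 1.3376 rad = 76.64°.
Arrival is 180° from departure on the ellipse, so φ = 180° − 76.64° = 103.4°.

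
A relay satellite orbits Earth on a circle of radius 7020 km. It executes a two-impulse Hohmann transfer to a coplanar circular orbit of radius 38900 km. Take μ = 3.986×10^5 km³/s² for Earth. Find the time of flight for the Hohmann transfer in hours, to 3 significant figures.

The Hohmann ellipse has a_t = (r₁ + r₂)/2 = 22960 km.
By Kepler's third law the transfer-orbit period is T = 2π√(a_t³/μ), so t = T/2 = 17310 s.
Converting: 17310 s ÷ 3600 s/hour = 4.81 hours.

t = 4.81 hours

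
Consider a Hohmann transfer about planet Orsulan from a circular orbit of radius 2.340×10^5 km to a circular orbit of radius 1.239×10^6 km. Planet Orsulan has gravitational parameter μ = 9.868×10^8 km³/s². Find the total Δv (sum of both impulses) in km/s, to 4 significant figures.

Δv = 31.60 km/s

Semi-major axis of the transfer orbit: a_t = (2.340×10^5 + 1.239×10^6)/2 = 7.365×10^5 km.
Circular speed at r₁: v₁ = √(μ/r₁) = √(9.868×10^8/2.340×10^5) = 64.94 km/s.
On the transfer ellipse at r₁, v² = μ(2/r − 1/a) gives v_p = √[μ(2/r₁ − 1/a_t)] = 84.23 km/s.
First burn Δv₁ = |v_p − v₁| = 19.29 km/s.
At r₂, v₂ = √(μ/r₂) = 28.22 km/s.
Transfer-orbit speed at r₂: v_a = √[μ(2/r₂ − 1/a_t)] = 15.91 km/s.
Second burn Δv₂ = |v₂ − v_a| = 12.31 km/s.
Total Δv = Δv₁ + Δv₂ = 31.60 km/s.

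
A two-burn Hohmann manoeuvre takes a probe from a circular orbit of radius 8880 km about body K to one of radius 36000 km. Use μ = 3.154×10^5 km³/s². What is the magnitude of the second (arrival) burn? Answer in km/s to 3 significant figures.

Δv₂ = 1.10 km/s

Transfer-ellipse semi-major axis a_t = (r₁ + r₂)/2 = (8880 + 36000)/2 = 22440 km.
Circular speed at r = 36000 km: v_c = √(μ/r) = 2.960 km/s.
Vis-viva on the transfer ellipse at r = 36000 km gives v_t = √[μ(2/r − 1/a_t)] = 1.862 km/s.
Δv₂ = |v_t − v_c| = |1.862 − 2.960| = 1.098 km/s.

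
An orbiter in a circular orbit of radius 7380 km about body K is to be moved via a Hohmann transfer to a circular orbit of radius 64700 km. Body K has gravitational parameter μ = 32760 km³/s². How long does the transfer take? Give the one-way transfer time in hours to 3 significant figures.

Semi-major axis of the transfer orbit: a_t = (7380 + 64700)/2 = 36040 km.
Transfer time t = π√(a_t³/μ) = π√((36040)³ / 32760) = 1.188×10^5 s.
Converting: 1.188×10^5 s ÷ 3600 s/hour = 33.0 hours.

t = 33.0 hours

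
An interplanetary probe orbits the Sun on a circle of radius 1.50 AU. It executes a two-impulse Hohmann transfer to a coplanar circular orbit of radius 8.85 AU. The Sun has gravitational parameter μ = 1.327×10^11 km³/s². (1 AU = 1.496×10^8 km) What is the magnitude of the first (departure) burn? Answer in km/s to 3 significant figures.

In km: r₁ = 1.50 × 1.496×10^8 = 2.244×10^8 km; r₂ = 8.85 × 1.496×10^8 = 1.32396×10^9 km.
Transfer-ellipse semi-major axis a_t = (r₁ + r₂)/2 = (2.244×10^8 + 1.32396×10^9)/2 = 7.7418×10^8 km.
Circular speed at r = 2.244×10^8 km: v_c = √(μ/r) = 24.318 km/s.
Vis-viva on the transfer ellipse at r = 2.244×10^8 km gives v_t = √[μ(2/r − 1/a_t)] = 31.801 km/s.
Δv₁ = |v_t − v_c| = |31.801 − 24.318| = 7.483 km/s.

Δv₁ = 7.48 km/s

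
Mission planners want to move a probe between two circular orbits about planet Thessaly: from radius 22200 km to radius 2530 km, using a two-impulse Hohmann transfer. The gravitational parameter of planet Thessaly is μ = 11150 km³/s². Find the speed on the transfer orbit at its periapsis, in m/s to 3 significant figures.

The Hohmann ellipse has a_t = (r₁ + r₂)/2 = 12365 km.
At periapsis, r = 2530 km.
From the vis-viva equation, v = √[μ(2/r − 1/a_t)] = 2.813 km/s.

v = 2810 m/s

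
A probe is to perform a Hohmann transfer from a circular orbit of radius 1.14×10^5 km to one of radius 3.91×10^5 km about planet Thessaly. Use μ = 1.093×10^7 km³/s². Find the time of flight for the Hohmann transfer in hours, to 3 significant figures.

Transfer-ellipse semi-major axis a_t = (r₁ + r₂)/2 = (1.140×10^5 + 3.910×10^5)/2 = 2.525×10^5 km.
Transfer time t = π√(a_t³/μ) = π√((2.525×10^5)³ / 1.093×10^7) = 1.206×10^5 s.
Converting: 1.206×10^5 s ÷ 3600 s/hour = 33.5 hours.

t = 33.5 hours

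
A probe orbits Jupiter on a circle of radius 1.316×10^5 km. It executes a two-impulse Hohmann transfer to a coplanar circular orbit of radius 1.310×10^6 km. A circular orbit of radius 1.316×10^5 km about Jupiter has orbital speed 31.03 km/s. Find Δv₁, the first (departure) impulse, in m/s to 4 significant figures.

Δv₁ = 10800 m/s

From the circular-orbit relation v² = μ/r at r = 1.316×10^5 km: μ = v²r = (31.03)² × 1.316×10^5 = 1.26712×10^8 km³/s².
Transfer-ellipse semi-major axis a_t = (r₁ + r₂)/2 = (1.316×10^5 + 1.310×10^6)/2 = 7.208×10^5 km.
On the circular orbit at r = 1.316×10^5 km, v_c = √(μ/r) = 31.03 km/s.
Transfer-orbit speed at the same r (vis-viva, a = a_t): v_t = √[μ(2/r − 1/a_t)] = 41.83 km/s.
Δv₁ = |v_t − v_c| = |41.83 − 31.03| = 10.80 km/s.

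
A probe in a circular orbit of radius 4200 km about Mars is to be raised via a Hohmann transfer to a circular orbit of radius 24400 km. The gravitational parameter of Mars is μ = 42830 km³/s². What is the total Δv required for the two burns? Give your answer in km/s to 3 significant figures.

Δv = 1.58 km/s

The Hohmann ellipse has a_t = (r₁ + r₂)/2 = 14300 km.
Circular speed at r₁: v₁ = √(μ/r₁) = √(42830/4200) = 3.193 km/s.
Transfer-orbit speed at r₁ (v² = μ(2/r − 1/a)): v_p = √[μ(2/r₁ − 1/a_t)] = 4.171 km/s.
First burn Δv₁ = |v_p − v₁| = 0.9780 km/s.
Circular speed at r₂: v₂ = √(μ/r₂) = 1.3249 km/s.
Transfer-orbit speed at r₂: v_a = √[μ(2/r₂ − 1/a_t)] = 0.71802 km/s.
Second burn Δv₂ = |v₂ − v_a| = 0.6069 km/s.
Total Δv = Δv₁ + Δv₂ = 1.585 km/s.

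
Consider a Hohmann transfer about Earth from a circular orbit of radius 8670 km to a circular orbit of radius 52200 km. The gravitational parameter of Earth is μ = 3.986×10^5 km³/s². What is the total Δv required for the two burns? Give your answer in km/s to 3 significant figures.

Transfer-ellipse semi-major axis a_t = (r₁ + r₂)/2 = (8670 + 52200)/2 = 30435 km.
Circular speed at r₁: v₁ = √(μ/r₁) = √(3.986×10^5/8670) = 6.7805 km/s.
Transfer-orbit speed at r₁ (vis-viva equation): v_p = √[μ(2/r₁ − 1/a_t)] = 8.8799 km/s.
First burn Δv₁ = |v_p − v₁| = 2.0994 km/s.
Circular speed at r₂: v₂ = √(μ/r₂) = 2.763334 km/s.
Transfer-orbit speed at r₂: v_a = √[μ(2/r₂ − 1/a_t)] = 1.474879 km/s.
Second burn Δv₂ = |v₂ − v_a| = 1.2885 km/s.
Total Δv = Δv₁ + Δv₂ = 3.388 km/s.

Δv = 3.39 km/s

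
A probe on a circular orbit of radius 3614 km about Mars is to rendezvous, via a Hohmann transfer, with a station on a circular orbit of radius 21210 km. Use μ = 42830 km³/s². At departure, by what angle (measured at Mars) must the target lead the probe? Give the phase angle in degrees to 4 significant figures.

Semi-major axis of the transfer orbit: a_t = (3614 + 21210)/2 = 12412 km.
The half-period of the transfer ellipse is t = π√(a_t³/μ) = 20991 s.
Target angular speed ω₂ = √(μ/r₂³) = 6.6998×10^-5 rad/s.
Angle swept by the target during transfer: ω₂·t = 1.4064 rad = 80.58°.
The probe traverses 180° on the transfer ellipse, so the target must lead by 180° − 80.58° = 99.42°.

φ = 99.42°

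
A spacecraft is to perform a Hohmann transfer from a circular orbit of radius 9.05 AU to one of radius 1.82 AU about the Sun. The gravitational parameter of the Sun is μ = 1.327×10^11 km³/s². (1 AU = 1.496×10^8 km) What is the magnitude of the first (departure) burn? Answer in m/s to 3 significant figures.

In km: r₁ = 9.05 × 1.496×10^8 = 1.35388×10^9 km; r₂ = 1.82 × 1.496×10^8 = 2.72272×10^8 km.
Semi-major axis of the transfer orbit: a_t = (1.35388×10^9 + 2.72272×10^8)/2 = 8.13076×10^8 km.
On the circular orbit at r = 1.35388×10^9 km, v_c = √(μ/r) = 9.900 km/s.
Transfer-orbit speed at the same r (vis-viva, a = a_t): v_t = √[μ(2/r − 1/a_t)] = 5.729 km/s.
Δv₁ = |v_t − v_c| = |5.729 − 9.900| = 4.171 km/s.

Δv₁ = 4170 m/s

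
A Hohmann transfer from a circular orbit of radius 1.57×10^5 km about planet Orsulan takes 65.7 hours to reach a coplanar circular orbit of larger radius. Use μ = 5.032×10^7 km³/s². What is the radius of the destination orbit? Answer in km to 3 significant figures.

Transfer time t = 65.7 hours = 2.3652×10^5 s, and t = π√(a_t³/μ).
So a_t = (μ t²/π²)^(1/3) = (5.032×10^7 × (2.3652×10^5)² / π²)^(1/3) = 6.5825×10^5 km.
Since a_t = (r₁ + r₂)/2, r₂ = 2a_t − r₁ = 2×6.5825×10^5 − 1.570×10^5 = 1.1595×10^6 km.

r₂ = 1.16×10^6 km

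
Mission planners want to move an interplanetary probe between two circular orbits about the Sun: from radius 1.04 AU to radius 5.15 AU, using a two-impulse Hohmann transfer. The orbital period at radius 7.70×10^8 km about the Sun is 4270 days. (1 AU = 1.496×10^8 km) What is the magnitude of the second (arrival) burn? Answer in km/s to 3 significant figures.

From Kepler's third law T² = 4π²r³/μ at r = 7.70×10^8 km, T = 4270 days = 4270 × 86400 s = 3.68928×10^8 s: μ = 4π²r³/T² = 1.32419×10^11 km³/s².
In km: r₁ = 1.04 × 1.496×10^8 = 1.55584×10^8 km; r₂ = 5.15 × 1.496×10^8 = 7.7044×10^8 km.
Transfer-ellipse semi-major axis a_t = (r₁ + r₂)/2 = (1.55584×10^8 + 7.7044×10^8)/2 = 4.63012×10^8 km.
On the circular orbit at r = 7.7044×10^8 km, v_c = √(μ/r) = 13.11 km/s.
Vis-viva on the transfer ellipse at r = 7.7044×10^8 km gives v_t = √[μ(2/r − 1/a_t)] = 7.600 km/s.
Δv₂ = |v_t − v_c| = |7.600 − 13.11| = 5.510 km/s.

Δv₂ = 5.51 km/s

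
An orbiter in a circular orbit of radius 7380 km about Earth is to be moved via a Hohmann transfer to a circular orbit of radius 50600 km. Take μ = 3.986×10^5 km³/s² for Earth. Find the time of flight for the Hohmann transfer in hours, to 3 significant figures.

t = 6.82 hours

Semi-major axis of the transfer orbit: a_t = (7380 + 50600)/2 = 28990 km.
Transfer time t = π√(a_t³/μ) = π√((28990)³ / 3.986×10^5) = 24560 s.
Converting: 24560 s ÷ 3600 s/hour = 6.82 hours.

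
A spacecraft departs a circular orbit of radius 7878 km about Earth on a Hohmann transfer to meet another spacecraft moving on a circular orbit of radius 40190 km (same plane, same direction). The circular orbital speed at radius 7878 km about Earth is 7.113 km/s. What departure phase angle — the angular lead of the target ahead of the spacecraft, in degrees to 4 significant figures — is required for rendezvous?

φ = 96.76°

From the circular-orbit relation v² = μ/r at r = 7878 km: μ = v²r = (7.113)² × 7878 = 3.98586×10^5 km³/s².
The Hohmann ellipse has a_t = (r₁ + r₂)/2 = 24034 km.
Transfer time t = π√(a_t³/μ) = 18540 s.
The target's mean motion on its circular orbit is ω₂ = √(μ/r₂³) = 7.836×10^-5 rad/s.
Angle swept by the target during transfer: ω₂·t = 1.4528 rad = 83.24°.
The spacecraft traverses 180° on the transfer ellipse, so the target must lead by 180° − 83.24° = 96.76°.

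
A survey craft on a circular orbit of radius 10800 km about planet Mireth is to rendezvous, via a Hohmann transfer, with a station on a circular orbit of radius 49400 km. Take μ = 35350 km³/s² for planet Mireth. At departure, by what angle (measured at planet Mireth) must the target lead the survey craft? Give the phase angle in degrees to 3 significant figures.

The Hohmann ellipse has a_t = (r₁ + r₂)/2 = 30100 km.
The half-period of the transfer ellipse is t = π√(a_t³/μ) = 87258 s.
Target angular speed ω₂ = √(μ/r₂³) = 1.7124×10^-5 rad/s.
Angle swept by the target during transfer: ω₂·t = 1.4942 rad = 85.61°.
Arrival is 180° from departure on the ellipse, so φ = 180° − 85.61° = 94.4°.

φ = 94.4°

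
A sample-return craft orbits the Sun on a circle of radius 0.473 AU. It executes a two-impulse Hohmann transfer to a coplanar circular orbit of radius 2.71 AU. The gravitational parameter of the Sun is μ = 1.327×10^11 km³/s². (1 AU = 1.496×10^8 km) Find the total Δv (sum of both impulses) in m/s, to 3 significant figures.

In km: r₁ = 0.473 × 1.496×10^8 = 7.07608×10^7 km; r₂ = 2.71 × 1.496×10^8 = 4.05416×10^8 km.
The Hohmann ellipse has a_t = (r₁ + r₂)/2 = 2.380884×10^8 km.
Circular speed at r₁: v₁ = √(μ/r₁) = √(1.327×10^11/7.07608×10^7) = 43.31 km/s.
Transfer-orbit speed at r₁ (v² = μ(2/r − 1/a)): v_p = √[μ(2/r₁ − 1/a_t)] = 56.51 km/s.
First burn Δv₁ = |v_p − v₁| = 13.20 km/s.
Circular speed at r₂: v₂ = √(μ/r₂) = 18.092 km/s.
Transfer-orbit speed at r₂: v_a = √[μ(2/r₂ − 1/a_t)] = 9.8631 km/s.
Second burn Δv₂ = |v₂ − v_a| = 8.229 km/s.
Δv = Δv₁ + Δv₂ = 13.20 + 8.229 = 21.43 km/s.

Δv = 21400 m/s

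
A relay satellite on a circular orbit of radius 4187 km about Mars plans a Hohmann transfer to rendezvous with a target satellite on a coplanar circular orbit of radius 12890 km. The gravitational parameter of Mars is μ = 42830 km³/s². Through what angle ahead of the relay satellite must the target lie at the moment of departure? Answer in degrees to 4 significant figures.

φ = 82.96°

The Hohmann ellipse has a_t = (r₁ + r₂)/2 = 8538.5 km.
Transfer time t = π√(a_t³/μ) = 11977 s.
The target's mean motion on its circular orbit is ω₂ = √(μ/r₂³) = 1.4141×10^-4 rad/s.
Angle swept by the target during transfer: ω₂·t = 1.6937 rad = 97.04°.
The relay satellite traverses 180° on the transfer ellipse, so the target must lead by 180° − 97.04° = 82.96°.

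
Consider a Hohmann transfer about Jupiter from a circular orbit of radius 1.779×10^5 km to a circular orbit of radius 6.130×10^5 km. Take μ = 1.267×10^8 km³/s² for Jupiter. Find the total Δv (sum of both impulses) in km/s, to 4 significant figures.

Δv = 11.27 km/s

The Hohmann ellipse has a_t = (r₁ + r₂)/2 = 3.9545×10^5 km.
Circular speed at r₁: v₁ = √(μ/r₁) = √(1.267×10^8/1.779×10^5) = 26.68704 km/s.
On the transfer ellipse at r₁, v² = μ(2/r − 1/a) gives v_p = √[μ(2/r₁ − 1/a_t)] = 33.22651 km/s.
First burn Δv₁ = |v_p − v₁| = 6.539 km/s.
At r₂, v₂ = √(μ/r₂) = 14.377 km/s.
Transfer-orbit speed at r₂: v_a = √[μ(2/r₂ − 1/a_t)] = 9.6427 km/s.
Second burn Δv₂ = |v₂ − v_a| = 4.734 km/s.
Δv = Δv₁ + Δv₂ = 6.539 + 4.734 = 11.27 km/s.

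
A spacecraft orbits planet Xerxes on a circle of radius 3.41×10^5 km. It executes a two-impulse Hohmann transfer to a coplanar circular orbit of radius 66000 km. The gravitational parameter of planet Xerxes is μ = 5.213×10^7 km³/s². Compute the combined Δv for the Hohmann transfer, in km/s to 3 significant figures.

Δv = 13.6 km/s

Semi-major axis of the transfer orbit: a_t = (3.410×10^5 + 66000)/2 = 2.035×10^5 km.
Circular speed at r₁: v₁ = √(μ/r₁) = √(5.213×10^7/3.410×10^5) = 12.364 km/s.
On the transfer ellipse at r₁, vis-viva equation gives v_a = √[μ(2/r₁ − 1/a_t)] = 7.0414 km/s.
First burn Δv₁ = |v_a − v₁| = 5.323 km/s.
At r₂, v₂ = √(μ/r₂) = 28.104 km/s.
Transfer-orbit speed at r₂: v_p = √[μ(2/r₂ − 1/a_t)] = 36.380 km/s.
Second burn Δv₂ = |v₂ − v_p| = 8.276 km/s.
Δv = Δv₁ + Δv₂ = 5.323 + 8.276 = 13.60 km/s.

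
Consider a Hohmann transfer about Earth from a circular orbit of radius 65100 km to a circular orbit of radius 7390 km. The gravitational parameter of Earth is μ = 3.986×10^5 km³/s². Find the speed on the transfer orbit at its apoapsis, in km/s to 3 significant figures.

v = 1.12 km/s

The Hohmann ellipse has a_t = (r₁ + r₂)/2 = 36245 km.
At apoapsis, r = 65100 km.
Applying v² = μ(2/r − 1/a_t): v = 1.117 km/s.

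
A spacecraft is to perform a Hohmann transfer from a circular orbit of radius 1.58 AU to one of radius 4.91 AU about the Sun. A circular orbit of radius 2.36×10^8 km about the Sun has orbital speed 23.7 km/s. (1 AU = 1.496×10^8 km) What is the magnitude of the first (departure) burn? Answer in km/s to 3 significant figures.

From the circular-orbit relation v² = μ/r at r = 2.36×10^8 km: μ = v²r = (23.7)² × 2.36×10^8 = 1.32559×10^11 km³/s².
In km: r₁ = 1.58 × 1.496×10^8 = 2.36368×10^8 km; r₂ = 4.91 × 1.496×10^8 = 7.34536×10^8 km.
Transfer-ellipse semi-major axis a_t = (r₁ + r₂)/2 = (2.36368×10^8 + 7.34536×10^8)/2 = 4.85452×10^8 km.
Circular speed at r = 2.36368×10^8 km: v_c = √(μ/r) = 23.6815 km/s.
Vis-viva on the transfer ellipse at r = 2.36368×10^8 km gives v_t = √[μ(2/r − 1/a_t)] = 29.1302 km/s.
Δv₁ = |v_t − v_c| = |29.1302 − 23.6815| = 5.449 km/s.

Δv₁ = 5.45 km/s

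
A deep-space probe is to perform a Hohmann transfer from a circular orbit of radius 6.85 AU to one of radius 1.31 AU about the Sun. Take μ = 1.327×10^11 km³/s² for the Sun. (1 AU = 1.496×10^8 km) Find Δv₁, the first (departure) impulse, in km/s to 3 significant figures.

In km: r₁ = 6.85 × 1.496×10^8 = 1.02476×10^9 km; r₂ = 1.31 × 1.496×10^8 = 1.95976×10^8 km.
The Hohmann ellipse has a_t = (r₁ + r₂)/2 = 6.10368×10^8 km.
On the circular orbit at r = 1.02476×10^9 km, v_c = √(μ/r) = 11.3795 km/s.
Vis-viva on the transfer ellipse at r = 1.02476×10^9 km gives v_t = √[μ(2/r − 1/a_t)] = 6.44807 km/s.
Δv₁ = |v_t − v_c| = |6.44807 − 11.3795| = 4.931 km/s.

Δv₁ = 4.93 km/s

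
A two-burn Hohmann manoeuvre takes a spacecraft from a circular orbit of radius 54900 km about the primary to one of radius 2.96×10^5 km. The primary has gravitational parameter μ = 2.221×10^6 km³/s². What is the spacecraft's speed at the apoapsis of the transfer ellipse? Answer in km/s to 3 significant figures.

v = 1.53 km/s

Transfer-ellipse semi-major axis a_t = (r₁ + r₂)/2 = (54900 + 2.960×10^5)/2 = 1.7545×10^5 km.
At apoapsis, r = 2.960×10^5 km.
Vis-viva: v = √[μ(2/r − 1/a_t)] = √[2.221×10^6 × (2/2.960×10^5 − 1/1.7545×10^5)] = 1.532 km/s.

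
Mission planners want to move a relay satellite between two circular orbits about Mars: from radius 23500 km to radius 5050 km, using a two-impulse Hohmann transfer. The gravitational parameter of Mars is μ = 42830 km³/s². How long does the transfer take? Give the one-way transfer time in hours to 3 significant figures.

t = 7.19 hours

Semi-major axis of the transfer orbit: a_t = (23500 + 5050)/2 = 14275 km.
Transfer time t = π√(a_t³/μ) = π√((14275)³ / 42830) = 25890 s.
Converting: 25890 s ÷ 3600 s/hour = 7.19 hours.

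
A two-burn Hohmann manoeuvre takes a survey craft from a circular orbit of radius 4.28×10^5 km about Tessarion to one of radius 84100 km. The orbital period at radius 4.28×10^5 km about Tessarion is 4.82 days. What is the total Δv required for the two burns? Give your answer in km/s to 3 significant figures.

Δv = 7.02 km/s

From Kepler's third law T² = 4π²r³/μ at r = 4.28×10^5 km, T = 4.82 days = 4.82 × 86400 s = 4.16448×10^5 s: μ = 4π²r³/T² = 1.78472×10^7 km³/s².
The Hohmann ellipse has a_t = (r₁ + r₂)/2 = 2.5605×10^5 km.
At r₁ the circular-orbit speed is v₁ = √(μ/r₁) = 6.4575 km/s.
On the transfer ellipse at r₁, v² = μ(2/r − 1/a) gives v_a = √[μ(2/r₁ − 1/a_t)] = 3.7008 km/s.
First burn Δv₁ = |v_a − v₁| = 2.7567 km/s.
Circular speed at r₂: v₂ = √(μ/r₂) = 14.5676 km/s.
Transfer-orbit speed at r₂: v_p = √[μ(2/r₂ − 1/a_t)] = 18.8342 km/s.
Second burn Δv₂ = |v₂ − v_p| = 4.2666 km/s.
Δv = Δv₁ + Δv₂ = 2.7567 + 4.2666 = 7.023 km/s.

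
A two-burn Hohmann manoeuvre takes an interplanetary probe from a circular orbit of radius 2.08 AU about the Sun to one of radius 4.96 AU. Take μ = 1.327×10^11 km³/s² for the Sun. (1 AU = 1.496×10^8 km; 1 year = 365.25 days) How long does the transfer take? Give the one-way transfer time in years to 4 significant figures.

In km: r₁ = 2.08 × 1.496×10^8 = 3.11168×10^8 km; r₂ = 4.96 × 1.496×10^8 = 7.42016×10^8 km.
Semi-major axis of the transfer orbit: a_t = (3.11168×10^8 + 7.42016×10^8)/2 = 5.26592×10^8 km.
By Kepler's third law the transfer-orbit period is T = 2π√(a_t³/μ), so t = T/2 = 1.042×10^8 s.
Converting: 1.042×10^8 s ÷ 3.15576×10^7 s/year (365.25 × 86400) = 3.302 years.

t = 3.302 years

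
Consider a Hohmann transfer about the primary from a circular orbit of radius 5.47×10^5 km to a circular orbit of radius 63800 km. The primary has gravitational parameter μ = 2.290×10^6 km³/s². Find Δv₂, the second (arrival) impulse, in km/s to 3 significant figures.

Transfer-ellipse semi-major axis a_t = (r₁ + r₂)/2 = (5.470×10^5 + 63800)/2 = 3.054×10^5 km.
Circular speed at r = 63800 km: v_c = √(μ/r) = 5.991 km/s.
Vis-viva on the transfer ellipse at r = 63800 km gives v_t = √[μ(2/r − 1/a_t)] = 8.018 km/s.
Δv₂ = |v_t − v_c| = |8.018 − 5.991| = 2.027 km/s.

Δv₂ = 2.03 km/s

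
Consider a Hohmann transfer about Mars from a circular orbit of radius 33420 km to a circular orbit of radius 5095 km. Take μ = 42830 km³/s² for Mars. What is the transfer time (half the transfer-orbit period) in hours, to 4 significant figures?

The Hohmann ellipse has a_t = (r₁ + r₂)/2 = 19257.5 km.
Transfer time t = π√(a_t³/μ) = π√((19257.5)³ / 42830) = 40570 s.
Converting: 40570 s ÷ 3600 s/hour = 11.27 hours.

t = 11.27 hours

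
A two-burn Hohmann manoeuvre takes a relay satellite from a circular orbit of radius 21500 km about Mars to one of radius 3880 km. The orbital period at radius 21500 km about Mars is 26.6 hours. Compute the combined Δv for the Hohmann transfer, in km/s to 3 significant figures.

From Kepler's third law T² = 4π²r³/μ at r = 21500 km, T = 26.6 hours = 26.6 × 3600 s = 95760 s: μ = 4π²r³/T² = 42786.5 km³/s².
Semi-major axis of the transfer orbit: a_t = (21500 + 3880)/2 = 12690 km.
At r₁ the circular-orbit speed is v₁ = √(μ/r₁) = 1.410698 km/s.
Transfer-orbit speed at r₁ (vis-viva equation): v_a = √[μ(2/r₁ − 1/a_t)] = 0.7800443 km/s.
First burn Δv₁ = |v_a − v₁| = 0.63065 km/s.
Circular speed at r₂: v₂ = √(μ/r₂) = 3.3208 km/s.
Transfer-orbit speed at r₂: v_p = √[μ(2/r₂ − 1/a_t)] = 4.3224 km/s.
Second burn Δv₂ = |v₂ − v_p| = 1.0016 km/s.
Δv = Δv₁ + Δv₂ = 0.63065 + 1.0016 = 1.632 km/s.

Δv = 1.63 km/s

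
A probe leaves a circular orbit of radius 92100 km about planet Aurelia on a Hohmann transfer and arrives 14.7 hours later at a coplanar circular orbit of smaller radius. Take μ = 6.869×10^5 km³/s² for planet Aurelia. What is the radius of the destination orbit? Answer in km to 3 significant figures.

Transfer time t = 14.7 hours = 52920 s, and t = π√(a_t³/μ).
So a_t = (μ t²/π²)^(1/3) = (6.869×10^5 × (52920)² / π²)^(1/3) = 57980 km.
Since a_t = (r₁ + r₂)/2, r₂ = 2a_t − r₁ = 2×57980 − 92100 = 23860 km.

r₂ = 23900 km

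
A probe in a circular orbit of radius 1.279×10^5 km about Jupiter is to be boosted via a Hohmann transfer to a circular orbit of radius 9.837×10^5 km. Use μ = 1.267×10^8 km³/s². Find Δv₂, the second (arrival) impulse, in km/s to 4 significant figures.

Δv₂ = 5.905 km/s

The Hohmann ellipse has a_t = (r₁ + r₂)/2 = 5.558×10^5 km.
Circular speed at r = 9.837×10^5 km: v_c = √(μ/r) = 11.349 km/s.
Vis-viva on the transfer ellipse at r = 9.837×10^5 km gives v_t = √[μ(2/r − 1/a_t)] = 5.4442 km/s.
Δv₂ = |v_t − v_c| = |5.4442 − 11.349| = 5.905 km/s.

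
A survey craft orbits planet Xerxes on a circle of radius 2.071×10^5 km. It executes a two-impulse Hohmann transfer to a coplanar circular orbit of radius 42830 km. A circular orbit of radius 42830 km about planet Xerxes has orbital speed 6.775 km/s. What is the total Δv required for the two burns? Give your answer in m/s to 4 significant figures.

Δv = 3224 m/s

From the circular-orbit relation v² = μ/r at r = 42830 km: μ = v²r = (6.775)² × 42830 = 1.96592×10^6 km³/s².
The Hohmann ellipse has a_t = (r₁ + r₂)/2 = 1.24965×10^5 km.
At r₁ the circular-orbit speed is v₁ = √(μ/r₁) = 3.081 km/s.
On the transfer ellipse at r₁, vis-viva gives v_a = √[μ(2/r₁ − 1/a_t)] = 1.804 km/s.
First burn Δv₁ = |v_a − v₁| = 1.277 km/s.
Circular speed at r₂: v₂ = √(μ/r₂) = 6.775 km/s.
Transfer-orbit speed at r₂: v_p = √[μ(2/r₂ − 1/a_t)] = 8.722 km/s.
Second burn Δv₂ = |v₂ − v_p| = 1.947 km/s.
Δv = Δv₁ + Δv₂ = 1.277 + 1.947 = 3.224 km/s.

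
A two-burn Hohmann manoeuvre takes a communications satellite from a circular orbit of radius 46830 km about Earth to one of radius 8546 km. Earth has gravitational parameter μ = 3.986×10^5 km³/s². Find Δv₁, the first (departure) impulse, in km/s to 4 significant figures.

Δv₁ = 1.297 km/s

The Hohmann ellipse has a_t = (r₁ + r₂)/2 = 27688 km.
On the circular orbit at r = 46830 km, v_c = √(μ/r) = 2.9175 km/s.
Transfer-orbit speed at the same r (vis-viva, a = a_t): v_t = √[μ(2/r − 1/a_t)] = 1.6208 km/s.
Δv₁ = |v_t − v_c| = |1.6208 − 2.9175| = 1.297 km/s.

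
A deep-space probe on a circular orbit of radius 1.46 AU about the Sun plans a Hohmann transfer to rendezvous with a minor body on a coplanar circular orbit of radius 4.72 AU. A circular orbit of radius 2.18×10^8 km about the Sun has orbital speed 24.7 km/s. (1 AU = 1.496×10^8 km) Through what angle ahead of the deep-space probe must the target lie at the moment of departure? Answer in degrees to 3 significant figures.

φ = 84.7°

From the circular-orbit relation v² = μ/r at r = 2.18×10^8 km: μ = v²r = (24.7)² × 2.18×10^8 = 1.33000×10^11 km³/s².
In km: r₁ = 1.46 × 1.496×10^8 = 2.18416×10^8 km; r₂ = 4.72 × 1.496×10^8 = 7.06112×10^8 km.
The Hohmann ellipse has a_t = (r₁ + r₂)/2 = 4.62264×10^8 km.
Transfer time t = π√(a_t³/μ) = 8.562×10^7 s.
Target angular speed ω₂ = √(μ/r₂³) = 1.944×10^-8 rad/s.
Angle swept by the target during transfer: ω₂·t = 1.664 rad = 95.34°.
Arrival is 180° from departure on the ellipse, so φ = 180° − 95.34° = 84.7°.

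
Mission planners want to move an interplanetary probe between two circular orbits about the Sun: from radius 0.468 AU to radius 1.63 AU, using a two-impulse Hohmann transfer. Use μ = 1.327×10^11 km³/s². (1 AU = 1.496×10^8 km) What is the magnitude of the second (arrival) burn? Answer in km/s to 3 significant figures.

In km: r₁ = 0.468 × 1.496×10^8 = 7.00128×10^7 km; r₂ = 1.63 × 1.496×10^8 = 2.43848×10^8 km.
Transfer-ellipse semi-major axis a_t = (r₁ + r₂)/2 = (7.00128×10^7 + 2.43848×10^8)/2 = 1.569304×10^8 km.
Circular speed at r = 2.43848×10^8 km: v_c = √(μ/r) = 23.328 km/s.
Transfer-orbit speed at the same r (vis-viva, a = a_t): v_t = √[μ(2/r − 1/a_t)] = 15.582 km/s.
Δv₂ = |v_t − v_c| = |15.582 − 23.328| = 7.746 km/s.

Δv₂ = 7.75 km/s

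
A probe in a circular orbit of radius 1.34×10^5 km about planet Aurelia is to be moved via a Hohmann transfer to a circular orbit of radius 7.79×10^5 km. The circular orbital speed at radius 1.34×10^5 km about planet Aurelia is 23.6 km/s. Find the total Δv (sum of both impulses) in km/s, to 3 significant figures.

From the circular-orbit relation v² = μ/r at r = 1.34×10^5 km: μ = v²r = (23.6)² × 1.34×10^5 = 7.46326×10^7 km³/s².
The Hohmann ellipse has a_t = (r₁ + r₂)/2 = 4.565×10^5 km.
Circular speed at r₁: v₁ = √(μ/r₁) = √(7.46326×10^7/1.340×10^5) = 23.600 km/s.
Transfer-orbit speed at r₁ (vis-viva equation): v_p = √[μ(2/r₁ − 1/a_t)] = 30.829 km/s.
First burn Δv₁ = |v_p − v₁| = 7.229 km/s.
Circular speed at r₂: v₂ = √(μ/r₂) = 9.788 km/s.
Transfer-orbit speed at r₂: v_a = √[μ(2/r₂ − 1/a_t)] = 5.303 km/s.
Second burn Δv₂ = |v₂ − v_a| = 4.485 km/s.
Δv = Δv₁ + Δv₂ = 7.229 + 4.485 = 11.71 km/s.

Δv = 11.7 km/s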